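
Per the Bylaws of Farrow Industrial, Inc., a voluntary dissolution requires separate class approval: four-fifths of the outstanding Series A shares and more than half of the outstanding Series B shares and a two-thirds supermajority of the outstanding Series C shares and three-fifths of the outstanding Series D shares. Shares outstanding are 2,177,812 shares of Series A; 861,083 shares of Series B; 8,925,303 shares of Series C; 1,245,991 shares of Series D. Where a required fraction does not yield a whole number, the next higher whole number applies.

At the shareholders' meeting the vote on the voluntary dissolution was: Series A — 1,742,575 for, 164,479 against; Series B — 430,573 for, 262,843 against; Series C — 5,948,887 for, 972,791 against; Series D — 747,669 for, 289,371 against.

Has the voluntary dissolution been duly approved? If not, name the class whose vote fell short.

Not approved — the Series C shares did not give the required vote.

Series A: 4/5 of 2177812 = 1742249.60, rounded up to 1742250; 1,742,250 required, 1,742,575 in favor — approved.
Series B: a majority of 861083 is 430542; 430,542 required, 430,573 in favor — approved.
Series C: 2/3 of 8925303 = 5950202; 5,950,202 required, 5,948,887 in favor — not approved.
Series D: 3/5 of 1245991 = 747594.60, rounded up to 747595; 747,595 required, 747,669 in favor — approved.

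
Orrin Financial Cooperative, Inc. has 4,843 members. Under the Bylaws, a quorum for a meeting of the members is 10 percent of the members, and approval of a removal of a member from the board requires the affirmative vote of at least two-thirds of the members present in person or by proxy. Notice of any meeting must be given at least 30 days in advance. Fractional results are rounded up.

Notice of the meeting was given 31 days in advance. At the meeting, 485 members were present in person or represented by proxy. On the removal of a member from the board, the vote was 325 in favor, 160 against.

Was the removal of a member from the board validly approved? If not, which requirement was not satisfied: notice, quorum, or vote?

Valid — all requirements satisfied.

Notice: 31 days given; 30 required. Satisfied.
Quorum: 10% of 4,843 = 484.30, rounded up to 485; 485 present. Satisfied.
Vote: requires two-thirds of those present (485); 2/3 of 485 = 323.33, rounded up to 324, so 324 needed; 325 in favor. Satisfied.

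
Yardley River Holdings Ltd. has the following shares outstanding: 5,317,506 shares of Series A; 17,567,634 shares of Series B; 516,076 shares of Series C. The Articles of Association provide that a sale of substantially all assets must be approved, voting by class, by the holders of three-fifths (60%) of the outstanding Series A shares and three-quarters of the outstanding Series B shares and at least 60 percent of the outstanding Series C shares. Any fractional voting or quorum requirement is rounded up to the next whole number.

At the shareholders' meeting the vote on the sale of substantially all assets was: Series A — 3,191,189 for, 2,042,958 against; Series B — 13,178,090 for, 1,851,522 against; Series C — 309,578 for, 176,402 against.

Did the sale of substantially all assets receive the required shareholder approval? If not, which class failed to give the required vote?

Not approved — the Series C shares did not give the required vote.

Series A: 3/5 of 5317506 = 3190503.60, rounded up to 3190504; 3,190,504 required, 3,191,189 in favor — approved.
Series B: 3/4 of 17567634 = 13175725.50, rounded up to 13175726; 13,175,726 required, 13,178,090 in favor — approved.
Series C: 3/5 of 516076 = 309645.60, rounded up to 309646; 309,646 required, 309,578 in favor — not approved.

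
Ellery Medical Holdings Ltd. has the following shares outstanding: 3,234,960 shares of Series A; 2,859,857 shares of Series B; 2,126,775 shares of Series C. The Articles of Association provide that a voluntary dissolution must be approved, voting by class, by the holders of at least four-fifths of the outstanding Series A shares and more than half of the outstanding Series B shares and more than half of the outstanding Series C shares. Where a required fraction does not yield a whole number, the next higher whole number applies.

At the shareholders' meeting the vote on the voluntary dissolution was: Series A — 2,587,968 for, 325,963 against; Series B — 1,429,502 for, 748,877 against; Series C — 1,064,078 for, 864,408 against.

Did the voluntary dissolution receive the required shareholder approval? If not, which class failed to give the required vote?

Series A: 4/5 of 3234960 = 2587968; 2,587,968 required, 2,587,968 in favor — approved.
Series B: a majority of 2859857 is 1429929; 1,429,929 required, 1,429,502 in favor — not approved.
Series C: a majority of 2126775 is 1063388; 1,063,388 required, 1,064,078 in favor — approved.

Not approved — the Series B shares did not give the required vote.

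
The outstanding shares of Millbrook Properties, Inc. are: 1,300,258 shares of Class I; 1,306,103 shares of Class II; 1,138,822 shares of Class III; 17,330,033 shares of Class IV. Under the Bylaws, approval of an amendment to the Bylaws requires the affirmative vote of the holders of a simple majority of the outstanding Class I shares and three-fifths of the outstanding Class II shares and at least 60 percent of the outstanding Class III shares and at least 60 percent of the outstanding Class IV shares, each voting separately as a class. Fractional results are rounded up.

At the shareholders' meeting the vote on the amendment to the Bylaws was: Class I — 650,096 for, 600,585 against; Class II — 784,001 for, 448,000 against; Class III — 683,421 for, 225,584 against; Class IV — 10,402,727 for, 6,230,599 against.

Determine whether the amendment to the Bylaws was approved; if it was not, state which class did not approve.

Not approved — the Class I shares did not give the required vote.

Class I: a majority of 1300258 is 650130; 650,130 required, 650,096 in favor — not approved.
Class II: 3/5 of 1306103 = 783661.80, rounded up to 783662; 783,662 required, 784,001 in favor — approved.
Class III: 3/5 of 1138822 = 683293.20, rounded up to 683294; 683,294 required, 683,421 in favor — approved.
Class IV: 3/5 of 17330033 = 10398019.80, rounded up to 10398020; 10,398,020 required, 10,402,727 in favor — approved.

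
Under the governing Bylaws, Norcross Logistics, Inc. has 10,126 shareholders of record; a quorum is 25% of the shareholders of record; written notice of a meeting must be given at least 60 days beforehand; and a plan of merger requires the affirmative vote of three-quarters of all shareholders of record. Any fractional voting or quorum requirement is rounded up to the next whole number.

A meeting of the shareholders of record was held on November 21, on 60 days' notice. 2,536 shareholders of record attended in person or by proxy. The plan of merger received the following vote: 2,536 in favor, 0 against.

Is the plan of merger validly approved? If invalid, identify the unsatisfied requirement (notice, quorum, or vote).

Invalid — vote requirement not satisfied.

Notice: 60 days given; 60 required. Satisfied.
Quorum: 25% of 10,126 = 2,531.50, rounded up to 2,532; 2,536 present. Satisfied.
Vote: requires three-fourths of all shareholders of record (10,126); 3/4 of 10126 = 7594.50, rounded up to 7595, so 7,595 needed; 2,536 in favor. Not satisfied.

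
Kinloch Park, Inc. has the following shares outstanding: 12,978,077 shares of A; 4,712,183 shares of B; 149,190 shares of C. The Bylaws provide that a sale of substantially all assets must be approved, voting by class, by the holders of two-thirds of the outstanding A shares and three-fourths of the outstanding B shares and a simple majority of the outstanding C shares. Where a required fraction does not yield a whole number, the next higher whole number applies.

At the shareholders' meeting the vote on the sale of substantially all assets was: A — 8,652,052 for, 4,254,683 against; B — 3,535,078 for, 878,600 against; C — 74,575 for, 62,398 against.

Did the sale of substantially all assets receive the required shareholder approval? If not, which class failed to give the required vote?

A: 2/3 of 12978077 = 8652051.33, rounded up to 8652052; 8,652,052 required, 8,652,052 in favor — approved.
B: 3/4 of 4712183 = 3534137.25, rounded up to 3534138; 3,534,138 required, 3,535,078 in favor — approved.
C: a majority of 149190 is 74596; 74,596 required, 74,575 in favor — not approved.

Not approved — the C shares did not give the required vote.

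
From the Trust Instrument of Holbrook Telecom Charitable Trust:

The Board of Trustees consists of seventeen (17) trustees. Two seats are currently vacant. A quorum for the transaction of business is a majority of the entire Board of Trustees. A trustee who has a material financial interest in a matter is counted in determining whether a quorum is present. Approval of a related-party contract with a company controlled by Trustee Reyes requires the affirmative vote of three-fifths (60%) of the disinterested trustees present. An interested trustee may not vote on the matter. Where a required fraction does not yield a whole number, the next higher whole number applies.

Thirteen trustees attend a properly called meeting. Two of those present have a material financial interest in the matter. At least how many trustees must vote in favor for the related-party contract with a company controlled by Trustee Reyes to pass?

7

The related-party contract with a company controlled by Trustee Reyes requires three-fifths of the disinterested trustees present (13 − 2 = 11).
3/5 of 11 = 6.60, rounded up to 7.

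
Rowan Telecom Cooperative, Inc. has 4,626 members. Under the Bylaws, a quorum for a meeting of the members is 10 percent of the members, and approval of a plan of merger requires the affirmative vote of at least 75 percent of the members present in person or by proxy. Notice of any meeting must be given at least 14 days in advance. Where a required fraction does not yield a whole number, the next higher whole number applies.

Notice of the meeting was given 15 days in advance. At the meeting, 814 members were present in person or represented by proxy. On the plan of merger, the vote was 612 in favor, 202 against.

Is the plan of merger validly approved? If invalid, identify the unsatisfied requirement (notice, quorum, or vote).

Notice: 15 days given; 14 required. Satisfied.
Quorum: 10% of 4,626 = 462.60, rounded up to 463; 814 present. Satisfied.
Vote: requires three-fourths of those present (814); 3/4 of 814 = 610.50, rounded up to 611, so 611 needed; 612 in favor. Satisfied.

Valid — all requirements satisfied.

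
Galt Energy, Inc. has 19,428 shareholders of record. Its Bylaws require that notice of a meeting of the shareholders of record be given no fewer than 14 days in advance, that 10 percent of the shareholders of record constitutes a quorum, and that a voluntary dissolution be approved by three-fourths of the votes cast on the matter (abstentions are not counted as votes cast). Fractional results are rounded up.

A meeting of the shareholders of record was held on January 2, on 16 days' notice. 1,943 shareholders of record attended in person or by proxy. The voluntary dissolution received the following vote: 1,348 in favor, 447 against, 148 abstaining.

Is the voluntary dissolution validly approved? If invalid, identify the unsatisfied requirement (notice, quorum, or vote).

Valid — all requirements satisfied.

Notice: 16 days given; 14 required. Satisfied.
Quorum: 10% of 19,428 = 1,942.80, rounded up to 1,943; 1,943 present. Satisfied.
Vote: requires three-fourths of the votes cast (1,943 − 148 abstaining = 1,795); 3/4 of 1795 = 1346.25, rounded up to 1347, so 1,347 needed; 1,348 in favor. Satisfied.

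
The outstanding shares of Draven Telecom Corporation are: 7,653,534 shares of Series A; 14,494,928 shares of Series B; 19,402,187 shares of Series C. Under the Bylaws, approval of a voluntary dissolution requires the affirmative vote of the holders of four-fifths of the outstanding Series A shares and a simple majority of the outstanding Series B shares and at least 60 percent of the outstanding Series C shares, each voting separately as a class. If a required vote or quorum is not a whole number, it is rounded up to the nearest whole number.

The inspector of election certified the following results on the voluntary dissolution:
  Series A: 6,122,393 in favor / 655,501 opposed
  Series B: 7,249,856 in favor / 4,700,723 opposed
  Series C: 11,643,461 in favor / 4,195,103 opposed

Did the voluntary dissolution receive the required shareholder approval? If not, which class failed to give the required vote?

Not approved — the Series A shares did not give the required vote.

Series A: 4/5 of 7653534 = 6122827.20, rounded up to 6122828; 6,122,828 required, 6,122,393 in favor — not approved.
Series B: a majority of 14494928 is 7247465; 7,247,465 required, 7,249,856 in favor — approved.
Series C: 3/5 of 19402187 = 11641312.20, rounded up to 11641313; 11,641,313 required, 11,643,461 in favor — approved.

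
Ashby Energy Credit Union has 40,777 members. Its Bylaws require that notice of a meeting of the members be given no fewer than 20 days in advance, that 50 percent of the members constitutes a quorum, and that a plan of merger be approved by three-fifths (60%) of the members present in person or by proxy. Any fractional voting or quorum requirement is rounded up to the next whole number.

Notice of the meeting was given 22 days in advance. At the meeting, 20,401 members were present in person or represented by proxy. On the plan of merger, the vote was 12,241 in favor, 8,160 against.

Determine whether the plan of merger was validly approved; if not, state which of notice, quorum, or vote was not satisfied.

Notice: 22 days given; 20 required. Satisfied.
Quorum: 50% of 40,777 = 20,388.50, rounded up to 20,389; 20,401 present. Satisfied.
Vote: requires three-fifths of those present (20,401); 3/5 of 20401 = 12240.60, rounded up to 12241, so 12,241 needed; 12,241 in favor. Satisfied.

Valid — all requirements satisfied.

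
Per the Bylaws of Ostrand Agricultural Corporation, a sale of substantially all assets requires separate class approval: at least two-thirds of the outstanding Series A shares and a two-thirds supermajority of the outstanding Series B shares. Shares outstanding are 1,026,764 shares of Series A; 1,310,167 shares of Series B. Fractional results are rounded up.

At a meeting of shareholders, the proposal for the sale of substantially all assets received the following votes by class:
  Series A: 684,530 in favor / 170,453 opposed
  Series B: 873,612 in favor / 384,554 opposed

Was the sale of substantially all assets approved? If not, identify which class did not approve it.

Series A: 2/3 of 1026764 = 684509.33, rounded up to 684510; 684,510 required, 684,530 in favor — approved.
Series B: 2/3 of 1310167 = 873444.67, rounded up to 873445; 873,445 required, 873,612 in favor — approved.

Approved — every class gave the required vote.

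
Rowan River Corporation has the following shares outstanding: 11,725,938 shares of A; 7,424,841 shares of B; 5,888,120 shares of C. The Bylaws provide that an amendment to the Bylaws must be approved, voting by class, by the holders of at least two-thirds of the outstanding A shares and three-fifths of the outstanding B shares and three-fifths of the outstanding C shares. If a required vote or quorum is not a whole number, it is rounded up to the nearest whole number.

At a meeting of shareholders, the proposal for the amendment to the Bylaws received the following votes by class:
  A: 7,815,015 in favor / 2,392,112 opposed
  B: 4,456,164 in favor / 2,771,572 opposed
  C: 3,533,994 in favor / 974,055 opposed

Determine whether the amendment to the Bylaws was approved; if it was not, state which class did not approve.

Not approved — the A shares did not give the required vote.

A: 2/3 of 11725938 = 7817292; 7,817,292 required, 7,815,015 in favor — not approved.
B: 3/5 of 7424841 = 4454904.60, rounded up to 4454905; 4,454,905 required, 4,456,164 in favor — approved.
C: 3/5 of 5888120 = 3532872; 3,532,872 required, 3,533,994 in favor — approved.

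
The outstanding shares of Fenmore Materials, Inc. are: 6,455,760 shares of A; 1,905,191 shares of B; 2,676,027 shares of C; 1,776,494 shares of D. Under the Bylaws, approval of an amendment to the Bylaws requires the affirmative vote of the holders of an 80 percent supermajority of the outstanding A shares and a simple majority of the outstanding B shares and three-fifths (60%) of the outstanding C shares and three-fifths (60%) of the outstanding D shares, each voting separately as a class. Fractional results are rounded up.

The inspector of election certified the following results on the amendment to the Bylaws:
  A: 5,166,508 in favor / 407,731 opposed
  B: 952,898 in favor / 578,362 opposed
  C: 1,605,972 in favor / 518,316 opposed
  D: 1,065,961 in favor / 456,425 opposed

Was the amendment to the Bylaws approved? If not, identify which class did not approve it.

A: 4/5 of 6455760 = 5164608; 5,164,608 required, 5,166,508 in favor — approved.
B: a majority of 1905191 is 952596; 952,596 required, 952,898 in favor — approved.
C: 3/5 of 2676027 = 1605616.20, rounded up to 1605617; 1,605,617 required, 1,605,972 in favor — approved.
D: 3/5 of 1776494 = 1065896.40, rounded up to 1065897; 1,065,897 required, 1,065,961 in favor — approved.

Approved — every class gave the required vote.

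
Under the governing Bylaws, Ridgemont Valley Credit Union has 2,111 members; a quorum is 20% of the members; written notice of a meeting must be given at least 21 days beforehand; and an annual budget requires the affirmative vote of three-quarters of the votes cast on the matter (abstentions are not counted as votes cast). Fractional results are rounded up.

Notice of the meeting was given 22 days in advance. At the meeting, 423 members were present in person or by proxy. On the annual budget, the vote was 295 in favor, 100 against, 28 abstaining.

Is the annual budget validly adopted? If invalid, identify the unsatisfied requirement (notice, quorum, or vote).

Invalid — vote requirement not satisfied.

Notice: 22 days given; 21 required. Satisfied.
Quorum: 20% of 2,111 = 422.20, rounded up to 423; 423 present. Satisfied.
Vote: requires three-fourths of the votes cast (423 − 28 abstaining = 395); 3/4 of 395 = 296.25, rounded up to 297, so 297 needed; 295 in favor. Not satisfied.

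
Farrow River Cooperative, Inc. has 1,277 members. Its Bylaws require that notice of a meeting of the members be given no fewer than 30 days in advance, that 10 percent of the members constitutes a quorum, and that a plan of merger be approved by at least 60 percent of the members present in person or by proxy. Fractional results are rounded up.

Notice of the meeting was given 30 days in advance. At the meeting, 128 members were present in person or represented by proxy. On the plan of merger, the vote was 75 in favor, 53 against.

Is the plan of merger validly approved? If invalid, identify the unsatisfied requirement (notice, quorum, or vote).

Invalid — vote requirement not satisfied.

Notice: 30 days given; 30 required. Satisfied.
Quorum: 10% of 1,277 = 127.70, rounded up to 128; 128 present. Satisfied.
Vote: requires three-fifths of those present (128); 3/5 of 128 = 76.80, rounded up to 77, so 77 needed; 75 in favor. Not satisfied.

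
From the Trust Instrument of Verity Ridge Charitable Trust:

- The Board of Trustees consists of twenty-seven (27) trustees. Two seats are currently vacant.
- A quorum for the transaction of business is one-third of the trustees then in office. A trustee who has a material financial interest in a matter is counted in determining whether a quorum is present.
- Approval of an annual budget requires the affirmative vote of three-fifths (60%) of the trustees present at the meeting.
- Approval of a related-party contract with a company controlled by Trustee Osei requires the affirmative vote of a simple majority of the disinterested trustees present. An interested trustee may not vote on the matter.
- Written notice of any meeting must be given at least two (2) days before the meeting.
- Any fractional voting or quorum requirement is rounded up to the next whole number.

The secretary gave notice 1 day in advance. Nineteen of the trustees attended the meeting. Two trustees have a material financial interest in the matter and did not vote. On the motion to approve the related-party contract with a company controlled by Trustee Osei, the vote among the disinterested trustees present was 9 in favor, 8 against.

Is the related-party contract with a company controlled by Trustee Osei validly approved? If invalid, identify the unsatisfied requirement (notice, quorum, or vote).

Invalid — notice requirement not satisfied.

Notice: 1 day given; 2 required (1 < 2). Not satisfied.
Quorum: 19 present (interested trustees count toward quorum); quorum is 9. Satisfied.
Vote: the related-party contract with a company controlled by Trustee Osei requires a majority of the disinterested trustees present (19 − 2 = 17). A majority of 17 is 9, so 9 affirmative votes are needed; 9 voted in favor. Satisfied.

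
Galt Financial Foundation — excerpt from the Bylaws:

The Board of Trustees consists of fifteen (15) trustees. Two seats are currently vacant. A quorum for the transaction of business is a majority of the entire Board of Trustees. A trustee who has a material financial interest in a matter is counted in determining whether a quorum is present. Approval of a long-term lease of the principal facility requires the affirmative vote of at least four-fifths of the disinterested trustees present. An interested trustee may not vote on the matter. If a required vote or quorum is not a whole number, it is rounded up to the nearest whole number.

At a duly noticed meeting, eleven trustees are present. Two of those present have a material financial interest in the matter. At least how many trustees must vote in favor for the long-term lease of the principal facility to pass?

The long-term lease of the principal facility requires four-fifths of the disinterested trustees present (11 − 2 = 9).
4/5 of 9 = 7.20, rounded up to 8.

8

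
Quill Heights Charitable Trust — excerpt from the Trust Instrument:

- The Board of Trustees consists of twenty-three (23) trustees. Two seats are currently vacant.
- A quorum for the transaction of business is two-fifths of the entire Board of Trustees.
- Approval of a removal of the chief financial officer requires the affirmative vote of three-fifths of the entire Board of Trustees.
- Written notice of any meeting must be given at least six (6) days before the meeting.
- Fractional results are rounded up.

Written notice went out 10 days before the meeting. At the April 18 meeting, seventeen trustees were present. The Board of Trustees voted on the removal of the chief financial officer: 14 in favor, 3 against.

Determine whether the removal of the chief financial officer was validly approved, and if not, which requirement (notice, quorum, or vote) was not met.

Valid — all requirements satisfied.

Notice: 10 days given; 6 required (10 ≥ 6). Satisfied.
Quorum: 17 present; quorum is 10. Satisfied.
Vote: the removal of the chief financial officer requires three-fifths of the entire Board of Trustees (23). 3/5 of 23 = 13.80, rounded up to 14, so 14 affirmative votes are needed; 14 voted in favor. Satisfied.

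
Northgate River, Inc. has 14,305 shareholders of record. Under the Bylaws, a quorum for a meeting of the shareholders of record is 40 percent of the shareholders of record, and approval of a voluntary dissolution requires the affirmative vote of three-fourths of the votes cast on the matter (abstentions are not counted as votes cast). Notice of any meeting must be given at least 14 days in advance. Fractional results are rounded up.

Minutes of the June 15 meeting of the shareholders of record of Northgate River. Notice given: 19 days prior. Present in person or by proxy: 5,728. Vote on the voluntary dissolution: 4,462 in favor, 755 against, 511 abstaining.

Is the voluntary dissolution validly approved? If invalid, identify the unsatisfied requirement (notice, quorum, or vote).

Notice: 19 days given; 14 required. Satisfied.
Quorum: 40% of 14,305 = 5,722; 5,728 present. Satisfied.
Vote: requires three-fourths of the votes cast (5,728 − 511 abstaining = 5,217); 3/4 of 5217 = 3912.75, rounded up to 3913, so 3,913 needed; 4,462 in favor. Satisfied.

Valid — all requirements satisfied.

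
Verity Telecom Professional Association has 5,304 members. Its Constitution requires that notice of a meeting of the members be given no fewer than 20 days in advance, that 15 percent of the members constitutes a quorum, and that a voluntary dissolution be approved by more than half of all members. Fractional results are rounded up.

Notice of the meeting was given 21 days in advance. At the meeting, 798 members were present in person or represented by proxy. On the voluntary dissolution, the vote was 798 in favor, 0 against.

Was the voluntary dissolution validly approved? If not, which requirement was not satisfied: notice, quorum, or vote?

Invalid — vote requirement not satisfied.

Notice: 21 days given; 20 required. Satisfied.
Quorum: 15% of 5,304 = 795.60, rounded up to 796; 798 present. Satisfied.
Vote: requires a majority of all members (5,304); a majority of 5304 is 2653, so 2,653 needed; 798 in favor. Not satisfied.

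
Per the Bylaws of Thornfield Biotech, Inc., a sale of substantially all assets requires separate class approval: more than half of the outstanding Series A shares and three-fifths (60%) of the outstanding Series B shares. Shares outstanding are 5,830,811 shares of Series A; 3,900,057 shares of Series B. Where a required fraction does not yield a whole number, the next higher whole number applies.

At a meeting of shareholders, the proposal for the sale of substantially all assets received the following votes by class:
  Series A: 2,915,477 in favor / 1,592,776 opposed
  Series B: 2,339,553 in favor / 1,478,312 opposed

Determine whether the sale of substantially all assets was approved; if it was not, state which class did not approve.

Series A: a majority of 5830811 is 2915406; 2,915,406 required, 2,915,477 in favor — approved.
Series B: 3/5 of 3900057 = 2340034.20, rounded up to 2340035; 2,340,035 required, 2,339,553 in favor — not approved.

Not approved — the Series B shares did not give the required vote.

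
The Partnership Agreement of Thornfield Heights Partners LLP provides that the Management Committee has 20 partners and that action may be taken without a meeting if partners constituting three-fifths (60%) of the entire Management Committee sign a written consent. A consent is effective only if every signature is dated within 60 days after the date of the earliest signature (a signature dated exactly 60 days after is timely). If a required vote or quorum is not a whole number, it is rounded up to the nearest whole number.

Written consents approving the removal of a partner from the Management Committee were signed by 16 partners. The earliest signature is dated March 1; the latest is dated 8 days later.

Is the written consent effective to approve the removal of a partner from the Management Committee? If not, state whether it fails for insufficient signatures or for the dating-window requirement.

Effective — both the signature and dating-window requirements are satisfied.

Signatures required: three-fifths (60%) of 20 — 3/5 of 20 = 12, so 12 needed; 16 signed. Sufficient.
Dating window: the latest signature is 8 days after the earliest; the limit is 60 days. Within the window.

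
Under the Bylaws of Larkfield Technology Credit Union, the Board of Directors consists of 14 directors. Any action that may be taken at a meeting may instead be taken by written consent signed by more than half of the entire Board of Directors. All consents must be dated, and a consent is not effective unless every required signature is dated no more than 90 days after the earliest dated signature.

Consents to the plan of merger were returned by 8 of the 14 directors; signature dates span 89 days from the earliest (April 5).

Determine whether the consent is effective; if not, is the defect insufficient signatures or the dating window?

Signatures required: more than half of 14 — a majority of 14 is 8, so 8 needed; 8 signed. Sufficient.
Dating window: the latest signature is 89 days after the earliest; the limit is 90 days. Within the window.

Effective — both the signature and dating-window requirements are satisfied.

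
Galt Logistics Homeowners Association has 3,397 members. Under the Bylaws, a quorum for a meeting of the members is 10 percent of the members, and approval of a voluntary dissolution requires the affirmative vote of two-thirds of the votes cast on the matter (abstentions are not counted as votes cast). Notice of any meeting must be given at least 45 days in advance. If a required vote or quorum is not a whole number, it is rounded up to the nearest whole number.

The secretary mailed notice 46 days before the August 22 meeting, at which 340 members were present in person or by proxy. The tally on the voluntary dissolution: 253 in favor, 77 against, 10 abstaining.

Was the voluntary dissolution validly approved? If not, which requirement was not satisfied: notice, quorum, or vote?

Notice: 46 days given; 45 required. Satisfied.
Quorum: 10% of 3,397 = 339.70, rounded up to 340; 340 present. Satisfied.
Vote: requires two-thirds of the votes cast (340 − 10 abstaining = 330); 2/3 of 330 = 220, so 220 needed; 253 in favor. Satisfied.

Valid — all requirements satisfied.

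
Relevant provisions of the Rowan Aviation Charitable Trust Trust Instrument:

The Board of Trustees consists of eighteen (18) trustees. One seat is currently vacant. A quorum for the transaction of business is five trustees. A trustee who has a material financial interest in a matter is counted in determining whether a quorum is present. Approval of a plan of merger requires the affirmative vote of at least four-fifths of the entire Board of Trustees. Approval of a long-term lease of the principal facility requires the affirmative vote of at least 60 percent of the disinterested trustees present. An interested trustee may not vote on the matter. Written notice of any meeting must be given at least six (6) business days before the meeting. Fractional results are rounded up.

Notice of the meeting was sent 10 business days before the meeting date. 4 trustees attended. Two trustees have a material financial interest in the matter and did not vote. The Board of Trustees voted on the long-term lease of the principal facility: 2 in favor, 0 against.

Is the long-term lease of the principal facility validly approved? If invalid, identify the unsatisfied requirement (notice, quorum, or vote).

Invalid — quorum requirement not satisfied.

Notice: 10 business days given; 6 required (10 ≥ 6). Satisfied.
Quorum: 4 present (interested trustees count toward quorum); quorum is 5. Not satisfied.
Vote: the long-term lease of the principal facility requires three-fifths of the disinterested trustees present (4 − 2 = 2). 3/5 of 2 = 1.20, rounded up to 2, so 2 affirmative votes are needed; 2 voted in favor. Satisfied. (Moot — without a quorum no business can be validly transacted.)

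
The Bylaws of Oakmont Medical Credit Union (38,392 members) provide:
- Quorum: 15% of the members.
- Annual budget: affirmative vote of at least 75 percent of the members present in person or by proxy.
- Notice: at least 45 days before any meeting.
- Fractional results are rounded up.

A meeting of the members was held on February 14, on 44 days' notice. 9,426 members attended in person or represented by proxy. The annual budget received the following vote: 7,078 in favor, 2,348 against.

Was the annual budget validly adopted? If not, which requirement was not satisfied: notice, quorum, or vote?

Invalid — notice requirement not satisfied.

Notice: 44 days given; 45 required. Not satisfied.
Quorum: 15% of 38,392 = 5,758.80, rounded up to 5,759; 9,426 present. Satisfied.
Vote: requires three-fourths of those present (9,426); 3/4 of 9426 = 7069.50, rounded up to 7070, so 7,070 needed; 7,078 in favor. Satisfied.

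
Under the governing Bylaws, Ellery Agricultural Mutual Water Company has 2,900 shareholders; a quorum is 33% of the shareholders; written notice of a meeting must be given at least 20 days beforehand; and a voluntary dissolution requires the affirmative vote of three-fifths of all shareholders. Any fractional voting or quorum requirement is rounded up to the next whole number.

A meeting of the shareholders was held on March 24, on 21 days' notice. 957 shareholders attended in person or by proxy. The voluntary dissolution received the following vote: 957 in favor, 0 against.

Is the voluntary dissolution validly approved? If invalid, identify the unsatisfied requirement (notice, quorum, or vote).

Notice: 21 days given; 20 required. Satisfied.
Quorum: 33% of 2,900 = 957; 957 present. Satisfied.
Vote: requires three-fifths of all shareholders (2,900); 3/5 of 2900 = 1740, so 1,740 needed; 957 in favor. Not satisfied.

Invalid — vote requirement not satisfied.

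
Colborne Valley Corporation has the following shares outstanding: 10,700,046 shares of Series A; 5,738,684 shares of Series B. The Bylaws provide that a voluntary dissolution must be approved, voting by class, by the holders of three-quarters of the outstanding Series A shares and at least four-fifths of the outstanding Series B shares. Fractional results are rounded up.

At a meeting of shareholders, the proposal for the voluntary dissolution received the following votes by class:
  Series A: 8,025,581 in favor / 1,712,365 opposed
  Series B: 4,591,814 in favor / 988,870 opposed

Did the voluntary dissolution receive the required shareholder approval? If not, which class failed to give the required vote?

Approved — every class gave the required vote.

Series A: 3/4 of 10700046 = 8025034.50, rounded up to 8025035; 8,025,035 required, 8,025,581 in favor — approved.
Series B: 4/5 of 5738684 = 4590947.20, rounded up to 4590948; 4,590,948 required, 4,591,814 in favor — approved.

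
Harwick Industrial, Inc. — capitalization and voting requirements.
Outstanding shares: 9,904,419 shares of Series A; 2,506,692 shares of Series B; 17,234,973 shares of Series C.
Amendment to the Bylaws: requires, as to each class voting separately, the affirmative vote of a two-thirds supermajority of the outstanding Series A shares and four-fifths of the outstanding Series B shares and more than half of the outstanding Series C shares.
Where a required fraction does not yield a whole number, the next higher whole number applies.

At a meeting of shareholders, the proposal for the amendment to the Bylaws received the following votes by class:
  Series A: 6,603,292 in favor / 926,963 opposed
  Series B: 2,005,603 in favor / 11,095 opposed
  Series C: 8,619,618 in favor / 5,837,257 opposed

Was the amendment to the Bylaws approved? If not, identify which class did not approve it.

Approved — every class gave the required vote.

Series A: 2/3 of 9904419 = 6602946; 6,602,946 required, 6,603,292 in favor — approved.
Series B: 4/5 of 2506692 = 2005353.60, rounded up to 2005354; 2,005,354 required, 2,005,603 in favor — approved.
Series C: a majority of 17234973 is 8617487; 8,617,487 required, 8,619,618 in favor — approved.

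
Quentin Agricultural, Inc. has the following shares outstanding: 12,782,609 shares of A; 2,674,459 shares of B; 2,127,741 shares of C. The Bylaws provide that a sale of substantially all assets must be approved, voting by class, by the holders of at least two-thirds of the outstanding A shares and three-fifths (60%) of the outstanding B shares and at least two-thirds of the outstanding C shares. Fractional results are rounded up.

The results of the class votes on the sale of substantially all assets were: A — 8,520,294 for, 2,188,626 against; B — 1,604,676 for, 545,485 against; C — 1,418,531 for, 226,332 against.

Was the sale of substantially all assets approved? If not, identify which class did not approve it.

Not approved — the A shares did not give the required vote.

A: 2/3 of 12782609 = 8521739.33, rounded up to 8521740; 8,521,740 required, 8,520,294 in favor — not approved.
B: 3/5 of 2674459 = 1604675.40, rounded up to 1604676; 1,604,676 required, 1,604,676 in favor — approved.
C: 2/3 of 2127741 = 1418494; 1,418,494 required, 1,418,531 in favor — approved.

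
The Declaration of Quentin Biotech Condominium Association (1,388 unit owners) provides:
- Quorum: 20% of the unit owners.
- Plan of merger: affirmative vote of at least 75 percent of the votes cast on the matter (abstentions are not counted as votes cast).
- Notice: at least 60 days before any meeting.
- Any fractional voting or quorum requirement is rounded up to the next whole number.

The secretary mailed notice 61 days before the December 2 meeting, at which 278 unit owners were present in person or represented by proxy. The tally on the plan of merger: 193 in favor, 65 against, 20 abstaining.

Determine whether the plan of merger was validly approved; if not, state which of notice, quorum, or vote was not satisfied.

Invalid — vote requirement not satisfied.

Notice: 61 days given; 60 required. Satisfied.
Quorum: 20% of 1,388 = 277.60, rounded up to 278; 278 present. Satisfied.
Vote: requires three-fourths of the votes cast (278 − 20 abstaining = 258); 3/4 of 258 = 193.50, rounded up to 194, so 194 needed; 193 in favor. Not satisfied.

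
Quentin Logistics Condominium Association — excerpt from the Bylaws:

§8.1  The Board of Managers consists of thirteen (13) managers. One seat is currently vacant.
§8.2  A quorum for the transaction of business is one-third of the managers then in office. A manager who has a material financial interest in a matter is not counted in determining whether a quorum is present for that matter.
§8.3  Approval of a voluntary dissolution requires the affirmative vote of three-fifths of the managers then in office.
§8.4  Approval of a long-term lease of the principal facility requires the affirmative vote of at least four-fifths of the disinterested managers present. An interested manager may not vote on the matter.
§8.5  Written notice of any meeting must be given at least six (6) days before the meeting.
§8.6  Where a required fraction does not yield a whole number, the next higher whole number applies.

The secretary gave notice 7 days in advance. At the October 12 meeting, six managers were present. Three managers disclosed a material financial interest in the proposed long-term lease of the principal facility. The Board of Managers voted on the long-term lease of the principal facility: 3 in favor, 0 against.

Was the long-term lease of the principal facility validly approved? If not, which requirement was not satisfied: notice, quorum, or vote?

Notice: 7 days given; 6 required (7 ≥ 6). Satisfied.
Quorum: 6 present, but the 3 interested managers do not count, leaving 3. Quorum is 4. Not satisfied.
Vote: the long-term lease of the principal facility requires four-fifths of the disinterested managers present (6 − 3 = 3). 4/5 of 3 = 2.40, rounded up to 3, so 3 affirmative votes are needed; 3 voted in favor. Satisfied. (Moot — without a quorum no business can be validly transacted.)

Invalid — quorum requirement not satisfied.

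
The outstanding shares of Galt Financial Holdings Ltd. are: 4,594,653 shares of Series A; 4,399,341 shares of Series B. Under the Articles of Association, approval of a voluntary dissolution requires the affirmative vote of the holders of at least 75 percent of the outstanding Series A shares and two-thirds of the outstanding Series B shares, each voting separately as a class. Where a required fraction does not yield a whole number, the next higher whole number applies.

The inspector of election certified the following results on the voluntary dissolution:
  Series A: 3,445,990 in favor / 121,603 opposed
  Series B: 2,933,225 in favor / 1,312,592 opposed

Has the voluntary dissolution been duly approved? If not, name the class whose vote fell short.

Approved — every class gave the required vote.

Series A: 3/4 of 4594653 = 3445989.75, rounded up to 3445990; 3,445,990 required, 3,445,990 in favor — approved.
Series B: 2/3 of 4399341 = 2932894; 2,932,894 required, 2,933,225 in favor — approved.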